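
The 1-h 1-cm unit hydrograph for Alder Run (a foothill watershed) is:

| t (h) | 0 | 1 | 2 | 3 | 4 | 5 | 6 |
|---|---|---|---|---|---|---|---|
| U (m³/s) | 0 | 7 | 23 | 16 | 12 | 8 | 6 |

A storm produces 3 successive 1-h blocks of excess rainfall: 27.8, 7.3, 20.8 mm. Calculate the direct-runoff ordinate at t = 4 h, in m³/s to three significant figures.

By discrete convolution, Q_j = Σ (P_i / 10 mm) · U_{j−i}.
At t = 4 h (j=4): Q = (27.8/10)·12 + (7.3/10)·16 + (20.8/10)·23 = 92.9 m³/s.

Q ≈ 92.9 m³/s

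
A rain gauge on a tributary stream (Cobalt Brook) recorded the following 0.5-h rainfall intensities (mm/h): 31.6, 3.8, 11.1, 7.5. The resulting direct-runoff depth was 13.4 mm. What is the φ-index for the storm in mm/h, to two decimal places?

φ ≈ 7.95 mm/h

Only the 2 blocks with intensity above φ contribute runoff: 31.6, 11.1 mm/h.
Σ(I−φ)·Δt = d  ⇒  (31.6+11.1 − 2φ)·0.5 = 13.4
φ = (42.70 − 13.4/0.5) / 2 = 7.95 mm/h.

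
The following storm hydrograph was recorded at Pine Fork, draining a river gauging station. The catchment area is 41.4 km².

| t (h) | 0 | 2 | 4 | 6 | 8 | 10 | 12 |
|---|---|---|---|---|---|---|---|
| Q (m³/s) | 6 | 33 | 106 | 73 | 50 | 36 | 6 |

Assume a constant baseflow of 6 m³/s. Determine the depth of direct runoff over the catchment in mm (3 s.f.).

Direct runoff: 0.0, 27.0, 100.0, 67.0, 44.0, 30.0, 0.0 m³/s; ΣQ_DR = 268.0 m³/s.
V = ΣQ_DR · Δt = 268.0 × 7200 s = 1.930 × 10^6 m³.
Over A = 41.4 km², depth = V / A = 46.6 mm.

d ≈ 46.6 mm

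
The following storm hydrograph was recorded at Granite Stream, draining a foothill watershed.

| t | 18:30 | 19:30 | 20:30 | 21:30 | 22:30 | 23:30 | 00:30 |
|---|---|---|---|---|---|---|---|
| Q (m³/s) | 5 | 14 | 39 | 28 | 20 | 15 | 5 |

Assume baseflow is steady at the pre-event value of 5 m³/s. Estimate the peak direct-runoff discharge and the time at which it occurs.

Subtracting baseflow gives direct-runoff ordinates: 0.0, 9.0, 34.0, 23.0, 15.0, 10.0, 0.0 m³/s.
The maximum is 34.0 m³/s, occurring at the reading for t = 20:30.

Q_p = 34.0 m³/s at t = 20:30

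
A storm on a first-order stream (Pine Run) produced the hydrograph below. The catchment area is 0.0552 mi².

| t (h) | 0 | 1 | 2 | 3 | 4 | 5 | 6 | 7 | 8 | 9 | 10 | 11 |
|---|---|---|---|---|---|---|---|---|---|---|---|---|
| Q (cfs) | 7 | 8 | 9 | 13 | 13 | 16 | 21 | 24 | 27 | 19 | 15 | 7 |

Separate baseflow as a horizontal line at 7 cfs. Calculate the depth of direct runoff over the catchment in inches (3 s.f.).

Direct runoff: 0.0, 1.0, 2.0, 6.0, 6.0, 9.0, 14.0, 17.0, 20.0, 12.0, 8.0, 0.0 cfs; ΣQ_DR = 95.00 cfs.
V = ΣQ_DR · Δt = 95.00 × 3600 s = 3.420 × 10^5 ft³.
Over A = 0.0552 mi², depth = V / A = 2.67 in.

d ≈ 2.67 in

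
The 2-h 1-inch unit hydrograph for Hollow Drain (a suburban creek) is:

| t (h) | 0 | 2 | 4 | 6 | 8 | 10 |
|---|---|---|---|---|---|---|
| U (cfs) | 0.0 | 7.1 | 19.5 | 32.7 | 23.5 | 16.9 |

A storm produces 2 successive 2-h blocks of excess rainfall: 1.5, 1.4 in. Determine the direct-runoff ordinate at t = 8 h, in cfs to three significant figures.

Q ≈ 81.0 cfs

By discrete convolution, Q_j = Σ (P_i / 1 in) · U_{j−i}.
At t = 8 h (j=4): Q = (1.5/1)·23.5 + (1.4/1)·32.7 = 81.0 cfs.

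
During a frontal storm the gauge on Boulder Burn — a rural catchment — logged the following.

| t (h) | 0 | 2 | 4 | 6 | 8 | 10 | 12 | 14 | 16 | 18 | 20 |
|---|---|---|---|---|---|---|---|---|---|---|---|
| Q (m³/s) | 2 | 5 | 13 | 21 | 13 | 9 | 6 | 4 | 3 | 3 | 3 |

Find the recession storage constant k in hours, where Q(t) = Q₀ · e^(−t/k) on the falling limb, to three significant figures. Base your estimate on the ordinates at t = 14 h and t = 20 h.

k ≈ 20.9 h

On the falling limb, Q drops from 4 to 3 m³/s between t = 14 h and t = 20 h (Δt = 6 h).
k = −Δt / ln(Q₂/Q₁) = −6 / ln(3/4) = 20.9 h.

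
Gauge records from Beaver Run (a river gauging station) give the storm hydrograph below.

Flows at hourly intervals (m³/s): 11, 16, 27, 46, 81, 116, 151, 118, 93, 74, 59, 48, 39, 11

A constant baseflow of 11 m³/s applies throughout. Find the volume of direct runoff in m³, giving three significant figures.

Direct-runoff ordinates (Q − Q_b): 0.0, 5.0, 16.0, 35.0, 70.0, 105.0, 140.0, 107.0, 82.0, 63.0, 48.0, 37.0, 28.0, 0.0 m³/s.
ΣQ_DR = 736.0 m³/s.
With Δt = 1 h = 3600 s, V = ΣQ_DR · Δt = 736.0 × 3600 = 2.65 × 10^6 m³.

V ≈ 2.65 × 10^6 m³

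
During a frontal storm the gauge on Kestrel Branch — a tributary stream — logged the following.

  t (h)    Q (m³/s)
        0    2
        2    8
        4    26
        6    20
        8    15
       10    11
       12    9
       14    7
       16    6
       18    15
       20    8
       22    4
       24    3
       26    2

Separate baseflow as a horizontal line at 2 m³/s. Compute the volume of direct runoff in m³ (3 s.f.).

V ≈ 7.78 × 10^5 m³

Direct-runoff ordinates (Q − Q_b): 0.0, 6.0, 24.0, 18.0, 13.0, 9.0, 7.0, 5.0, 4.0, 13.0, 6.0, 2.0, 1.0, 0.0 m³/s.
ΣQ_DR = 108.0 m³/s.
With Δt = 2 h = 7200 s, V = ΣQ_DR · Δt = 108.0 × 7200 = 7.78 × 10^5 m³.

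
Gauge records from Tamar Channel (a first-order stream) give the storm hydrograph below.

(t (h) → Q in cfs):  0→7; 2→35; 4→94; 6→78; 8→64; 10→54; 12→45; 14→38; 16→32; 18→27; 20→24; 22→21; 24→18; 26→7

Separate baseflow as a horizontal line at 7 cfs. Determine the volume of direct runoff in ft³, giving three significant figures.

Direct-runoff ordinates (Q − Q_b): 0.0, 28.0, 87.0, 71.0, 57.0, 47.0, 38.0, 31.0, 25.0, 20.0, 17.0, 14.0, 11.0, 0.0 cfs.
ΣQ_DR = 446.0 cfs.
With Δt = 2 h = 7200 s, V = ΣQ_DR · Δt = 446.0 × 7200 = 3.21 × 10^6 ft³.

V ≈ 3.21 × 10^6 ft³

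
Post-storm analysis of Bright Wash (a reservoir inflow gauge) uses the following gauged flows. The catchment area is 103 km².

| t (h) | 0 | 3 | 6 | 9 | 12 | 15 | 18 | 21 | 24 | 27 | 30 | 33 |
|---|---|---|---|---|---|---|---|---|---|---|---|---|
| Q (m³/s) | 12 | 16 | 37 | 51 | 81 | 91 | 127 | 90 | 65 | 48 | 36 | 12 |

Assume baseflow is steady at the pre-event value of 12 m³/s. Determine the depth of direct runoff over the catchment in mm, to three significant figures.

Direct runoff: 0.0, 4.0, 25.0, 39.0, 69.0, 79.0, 115.0, 78.0, 53.0, 36.0, 24.0, 0.0 m³/s; ΣQ_DR = 522.0 m³/s.
V = ΣQ_DR · Δt = 522.0 × 10800 s = 5.638 × 10^6 m³.
Over A = 103 km², depth = V / A = 54.7 mm.

d ≈ 54.7 mm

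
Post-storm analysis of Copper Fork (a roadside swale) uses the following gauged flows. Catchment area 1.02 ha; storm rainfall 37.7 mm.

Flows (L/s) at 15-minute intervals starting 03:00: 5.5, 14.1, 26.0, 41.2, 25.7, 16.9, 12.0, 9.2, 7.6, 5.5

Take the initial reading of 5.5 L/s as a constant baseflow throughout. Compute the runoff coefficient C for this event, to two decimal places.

C ≈ 0.25

ΣQ_DR = 108.7 L/s; V = ΣQ_DR·Δt = 97830 L.
Runoff depth d = V / A = 9.591 mm.
C = d / P = 9.591 / 37.7 = 0.25.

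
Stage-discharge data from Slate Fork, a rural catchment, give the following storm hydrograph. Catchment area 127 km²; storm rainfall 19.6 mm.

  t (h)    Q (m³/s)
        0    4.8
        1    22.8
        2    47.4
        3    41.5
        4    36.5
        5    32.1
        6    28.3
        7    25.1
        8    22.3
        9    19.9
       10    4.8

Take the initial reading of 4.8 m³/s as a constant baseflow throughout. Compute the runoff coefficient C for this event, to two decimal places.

ΣQ_DR = 232.7 m³/s; V = ΣQ_DR·Δt = 8.377 × 10^5 m³.
Runoff depth d = V / A = 6.596 mm.
C = d / P = 6.596 / 19.6 = 0.34.

C ≈ 0.34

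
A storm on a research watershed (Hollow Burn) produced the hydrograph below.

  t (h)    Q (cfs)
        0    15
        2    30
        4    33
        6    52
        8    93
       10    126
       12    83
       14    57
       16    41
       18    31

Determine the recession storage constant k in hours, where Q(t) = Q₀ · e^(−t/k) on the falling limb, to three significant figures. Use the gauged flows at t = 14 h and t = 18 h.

k ≈ 6.57 h

On the falling limb, Q drops from 57 to 31 cfs between t = 14 h and t = 18 h (Δt = 4 h).
k = −Δt / ln(Q₂/Q₁) = −4 / ln(31/57) = 6.57 h.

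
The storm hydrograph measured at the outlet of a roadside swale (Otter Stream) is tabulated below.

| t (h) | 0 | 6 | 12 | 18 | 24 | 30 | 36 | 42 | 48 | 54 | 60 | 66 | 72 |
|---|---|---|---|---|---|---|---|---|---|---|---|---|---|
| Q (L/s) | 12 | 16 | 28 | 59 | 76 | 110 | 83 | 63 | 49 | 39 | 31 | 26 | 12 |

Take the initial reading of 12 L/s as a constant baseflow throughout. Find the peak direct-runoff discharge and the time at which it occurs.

Subtracting baseflow gives direct-runoff ordinates: 0.0, 4.0, 16.0, 47.0, 64.0, 98.0, 71.0, 51.0, 37.0, 27.0, 19.0, 14.0, 0.0 L/s.
The maximum is 98.0 L/s, occurring at the reading for t = 30 h.

Q_p = 98.0 L/s at t = 30 h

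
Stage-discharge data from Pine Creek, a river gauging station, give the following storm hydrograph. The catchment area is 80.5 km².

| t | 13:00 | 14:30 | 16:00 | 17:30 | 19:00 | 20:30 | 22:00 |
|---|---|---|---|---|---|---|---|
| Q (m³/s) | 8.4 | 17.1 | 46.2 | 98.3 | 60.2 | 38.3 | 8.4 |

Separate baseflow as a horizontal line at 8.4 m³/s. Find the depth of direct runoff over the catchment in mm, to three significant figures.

d ≈ 14.6 mm

Direct runoff: 0.0, 8.7, 37.8, 89.9, 51.8, 29.9, 0.0 m³/s; ΣQ_DR = 218.1 m³/s.
V = ΣQ_DR · Δt = 218.1 × 5400 s = 1.178 × 10^6 m³.
Over A = 80.5 km², depth = V / A = 14.6 mm.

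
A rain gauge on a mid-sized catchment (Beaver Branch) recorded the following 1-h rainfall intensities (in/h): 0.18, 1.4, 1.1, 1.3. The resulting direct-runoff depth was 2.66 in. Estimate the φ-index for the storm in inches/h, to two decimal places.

φ ≈ 0.38 in/h

Only the 3 blocks with intensity above φ contribute runoff: 1.4, 1.1, 1.3 in/h.
Σ(I−φ)·Δt = d  ⇒  (1.4+1.1+1.3 − 3φ)·1 = 2.66
φ = (3.800 − 2.66/1) / 3 = 0.38 in/h.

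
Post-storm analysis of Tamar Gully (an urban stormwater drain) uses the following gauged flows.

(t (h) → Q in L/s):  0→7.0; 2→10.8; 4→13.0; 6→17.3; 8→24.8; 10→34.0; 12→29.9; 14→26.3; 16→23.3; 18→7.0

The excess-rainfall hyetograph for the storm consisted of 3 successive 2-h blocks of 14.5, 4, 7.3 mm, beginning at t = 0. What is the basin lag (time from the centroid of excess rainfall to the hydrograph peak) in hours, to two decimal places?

Centroid of excess rainfall: t_c = Σ P_i·t̄_i / ΣP_i = 2.4419 h (block centres at 1, 3, 5 h).
Hydrograph peak occurs at t = 10 h, so basin lag t_L = 10 − 2.4419 = 7.56 h.

t_L ≈ 7.56 h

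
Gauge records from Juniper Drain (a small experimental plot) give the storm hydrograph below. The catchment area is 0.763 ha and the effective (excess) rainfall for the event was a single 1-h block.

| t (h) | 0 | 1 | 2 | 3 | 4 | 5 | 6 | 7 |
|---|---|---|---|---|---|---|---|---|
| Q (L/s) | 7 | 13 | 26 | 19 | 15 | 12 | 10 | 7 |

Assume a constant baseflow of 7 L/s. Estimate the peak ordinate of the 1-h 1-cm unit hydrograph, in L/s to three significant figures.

Direct runoff: 0.0, 6.0, 19.0, 12.0, 8.0, 5.0, 3.0, 0.0 L/s; ΣQ_DR = 53.00 L/s, peak = 19.0 L/s.
Runoff depth d = ΣQ_DR·Δt / A = 53.00 × 3600 / (0.763 ha) = 25.01 mm.
The 1-cm UH is the DRH scaled by (10 mm)/d, so U_p = 19.0 × 10/25.01 = 7.60 L/s.

U_p ≈ 7.60 L/s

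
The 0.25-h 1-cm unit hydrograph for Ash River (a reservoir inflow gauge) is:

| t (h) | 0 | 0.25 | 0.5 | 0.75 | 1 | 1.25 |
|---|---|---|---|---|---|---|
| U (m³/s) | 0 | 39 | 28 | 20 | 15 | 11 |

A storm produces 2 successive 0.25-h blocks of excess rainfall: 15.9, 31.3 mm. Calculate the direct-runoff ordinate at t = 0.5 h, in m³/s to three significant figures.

Q ≈ 167 m³/s

By discrete convolution, Q_j = Σ (P_i / 10 mm) · U_{j−i}.
At t = 0.5 h (j=2): Q = (15.9/10)·28 + (31.3/10)·39 = 167 m³/s.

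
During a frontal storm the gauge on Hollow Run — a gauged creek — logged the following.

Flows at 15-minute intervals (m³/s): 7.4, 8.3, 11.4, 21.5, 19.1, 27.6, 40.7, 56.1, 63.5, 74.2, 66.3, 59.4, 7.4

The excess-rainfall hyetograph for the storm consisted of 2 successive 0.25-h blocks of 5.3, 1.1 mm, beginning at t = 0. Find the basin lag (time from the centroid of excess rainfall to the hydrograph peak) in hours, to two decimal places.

t_L ≈ 2.08 h

Centroid of excess rainfall: t_c = Σ P_i·t̄_i / ΣP_i = 0.1680 h (block centres at 0.125, 0.375 h).
Hydrograph peak occurs at t = 2.25 h, so basin lag t_L = 2.25 − 0.1680 = 2.08 h.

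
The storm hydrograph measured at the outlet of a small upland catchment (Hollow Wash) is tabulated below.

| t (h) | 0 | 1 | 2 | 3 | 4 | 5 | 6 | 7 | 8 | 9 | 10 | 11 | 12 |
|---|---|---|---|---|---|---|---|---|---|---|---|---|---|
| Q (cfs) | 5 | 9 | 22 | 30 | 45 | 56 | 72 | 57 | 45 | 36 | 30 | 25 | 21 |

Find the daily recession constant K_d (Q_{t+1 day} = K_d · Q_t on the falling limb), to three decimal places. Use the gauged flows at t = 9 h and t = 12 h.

Between t = 9 h and t = 12 h the flow falls from 36 to 21 cfs over 3×1 h = 3 h.
Per-interval ratio K = (21/36)^(1/3) = 0.8355; K_d = K^(24/1) = 0.013.

K_d ≈ 0.013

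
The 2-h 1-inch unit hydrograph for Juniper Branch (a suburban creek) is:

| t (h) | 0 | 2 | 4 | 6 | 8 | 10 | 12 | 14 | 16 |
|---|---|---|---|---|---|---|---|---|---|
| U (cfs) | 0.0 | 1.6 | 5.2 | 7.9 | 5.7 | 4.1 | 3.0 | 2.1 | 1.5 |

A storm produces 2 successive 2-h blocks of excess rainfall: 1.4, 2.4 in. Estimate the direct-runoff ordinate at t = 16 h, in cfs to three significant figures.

By discrete convolution, Q_j = Σ (P_i / 1 in) · U_{j−i}.
At t = 16 h (j=8): Q = (1.4/1)·1.5 + (2.4/1)·2.1 = 7.14 cfs.

Q ≈ 7.14 cfs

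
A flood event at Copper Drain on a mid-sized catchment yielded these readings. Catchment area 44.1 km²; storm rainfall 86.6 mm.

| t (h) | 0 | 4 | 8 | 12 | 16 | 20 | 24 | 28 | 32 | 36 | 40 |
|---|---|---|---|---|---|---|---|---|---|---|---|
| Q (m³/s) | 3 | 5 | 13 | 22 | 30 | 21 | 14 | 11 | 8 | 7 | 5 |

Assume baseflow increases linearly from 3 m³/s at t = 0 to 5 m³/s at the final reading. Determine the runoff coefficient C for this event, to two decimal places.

C ≈ 0.36

ΣQ_DR = 95.00 m³/s; V = ΣQ_DR·Δt = 1.368 × 10^6 m³.
Runoff depth d = V / A = 31.02 mm.
C = d / P = 31.02 / 86.6 = 0.36.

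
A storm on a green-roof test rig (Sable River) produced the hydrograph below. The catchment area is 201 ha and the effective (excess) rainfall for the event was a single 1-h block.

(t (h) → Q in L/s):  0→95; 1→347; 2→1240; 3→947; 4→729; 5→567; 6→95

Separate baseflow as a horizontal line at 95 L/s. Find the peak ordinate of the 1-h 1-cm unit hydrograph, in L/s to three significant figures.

Direct runoff: 0.0, 252.0, 1145.0, 852.0, 634.0, 472.0, 0.0 L/s; ΣQ_DR = 3355 L/s, peak = 1145.0 L/s.
Runoff depth d = ΣQ_DR·Δt / A = 3355 × 3600 / (201 ha) = 6.009 mm.
The 1-cm UH is the DRH scaled by (10 mm)/d, so U_p = 1145.0 × 10/6.009 = 1910 L/s.

U_p ≈ 1910 L/s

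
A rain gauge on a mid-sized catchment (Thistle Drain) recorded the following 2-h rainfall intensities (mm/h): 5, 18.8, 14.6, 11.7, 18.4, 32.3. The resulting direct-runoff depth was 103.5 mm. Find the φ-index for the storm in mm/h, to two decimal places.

Only the 5 blocks with intensity above φ contribute runoff: 18.8, 14.6, 11.7, 18.4, 32.3 mm/h.
Σ(I−φ)·Δt = d  ⇒  (18.8+14.6+11.7+18.4+32.3 − 5φ)·2 = 103.5
φ = (95.80 − 103.5/2) / 5 = 8.81 mm/h.

φ ≈ 8.81 mm/h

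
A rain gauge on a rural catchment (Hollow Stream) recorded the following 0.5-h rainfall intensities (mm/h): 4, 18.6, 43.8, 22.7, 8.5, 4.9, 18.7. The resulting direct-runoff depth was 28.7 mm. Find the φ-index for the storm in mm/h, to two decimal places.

φ ≈ 11.60 mm/h

Only the 4 blocks with intensity above φ contribute runoff: 18.6, 43.8, 22.7, 18.7 mm/h.
Σ(I−φ)·Δt = d  ⇒  (18.6+43.8+22.7+18.7 − 4φ)·0.5 = 28.7
φ = (103.8 − 28.7/0.5) / 4 = 11.60 mm/h.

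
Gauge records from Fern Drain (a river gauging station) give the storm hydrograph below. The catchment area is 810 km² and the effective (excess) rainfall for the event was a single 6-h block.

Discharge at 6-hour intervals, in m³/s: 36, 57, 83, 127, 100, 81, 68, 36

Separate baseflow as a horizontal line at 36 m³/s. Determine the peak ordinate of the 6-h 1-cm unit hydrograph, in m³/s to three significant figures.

Direct runoff: 0.0, 21.0, 47.0, 91.0, 64.0, 45.0, 32.0, 0.0 m³/s; ΣQ_DR = 300.0 m³/s, peak = 91.0 m³/s.
Runoff depth d = ΣQ_DR·Δt / A = 300.0 × 21600 / (810 km²) = 8.000 mm.
The 1-cm UH is the DRH scaled by (10 mm)/d, so U_p = 91.0 × 10/8.000 = 114 m³/s.

U_p ≈ 114 m³/s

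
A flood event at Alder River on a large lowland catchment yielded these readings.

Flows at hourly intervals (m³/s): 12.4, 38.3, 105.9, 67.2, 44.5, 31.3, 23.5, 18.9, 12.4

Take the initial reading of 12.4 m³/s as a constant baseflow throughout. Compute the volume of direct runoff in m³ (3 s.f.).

Direct-runoff ordinates (Q − Q_b): 0.0, 25.9, 93.5, 54.8, 32.1, 18.9, 11.1, 6.5, 0.0 m³/s.
ΣQ_DR = 242.8 m³/s.
With Δt = 1 h = 3600 s, V = ΣQ_DR · Δt = 242.8 × 3600 = 8.74 × 10^5 m³.

V ≈ 8.74 × 10^5 m³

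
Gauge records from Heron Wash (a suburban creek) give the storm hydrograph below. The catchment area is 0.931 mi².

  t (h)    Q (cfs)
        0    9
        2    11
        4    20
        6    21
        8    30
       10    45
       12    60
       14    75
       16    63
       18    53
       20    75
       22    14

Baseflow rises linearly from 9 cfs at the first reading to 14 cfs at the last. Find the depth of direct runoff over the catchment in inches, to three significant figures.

Direct runoff: 0.00, 1.55, 10.09, 10.64, 19.18, 33.73, 48.27, 62.82, 50.36, 39.91, 61.45, 0.00 cfs; ΣQ_DR = 338.0 cfs.
V = ΣQ_DR · Δt = 338.0 × 7200 s = 2.434 × 10^6 ft³.
Over A = 0.931 mi², depth = V / A = 1.13 in.

d ≈ 1.13 in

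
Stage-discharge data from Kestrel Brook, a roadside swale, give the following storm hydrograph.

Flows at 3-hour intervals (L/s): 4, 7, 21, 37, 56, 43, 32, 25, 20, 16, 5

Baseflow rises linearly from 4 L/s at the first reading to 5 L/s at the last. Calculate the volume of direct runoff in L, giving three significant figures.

Direct-runoff ordinates (Q − Q_b): 0.00, 2.90, 16.80, 32.70, 51.60, 38.50, 27.40, 20.30, 15.20, 11.10, 0.00 L/s.
ΣQ_DR = 216.5 L/s.
With Δt = 3 h = 10800 s, V = ΣQ_DR · Δt = 216.5 × 10800 = 2.34 × 10^6 L.

V ≈ 2.34 × 10^6 L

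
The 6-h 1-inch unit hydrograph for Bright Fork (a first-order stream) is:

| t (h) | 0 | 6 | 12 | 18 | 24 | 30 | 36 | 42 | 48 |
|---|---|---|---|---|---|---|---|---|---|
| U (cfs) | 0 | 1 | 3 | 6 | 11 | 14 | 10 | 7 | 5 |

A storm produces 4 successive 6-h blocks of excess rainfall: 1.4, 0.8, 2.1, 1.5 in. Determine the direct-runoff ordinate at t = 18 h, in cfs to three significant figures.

By discrete convolution, Q_j = Σ (P_i / 1 in) · U_{j−i}.
At t = 18 h (j=3): Q = (1.4/1)·6 + (0.8/1)·3 + (2.1/1)·1 + (1.5/1)·0 = 12.9 cfs.

Q ≈ 12.9 cfs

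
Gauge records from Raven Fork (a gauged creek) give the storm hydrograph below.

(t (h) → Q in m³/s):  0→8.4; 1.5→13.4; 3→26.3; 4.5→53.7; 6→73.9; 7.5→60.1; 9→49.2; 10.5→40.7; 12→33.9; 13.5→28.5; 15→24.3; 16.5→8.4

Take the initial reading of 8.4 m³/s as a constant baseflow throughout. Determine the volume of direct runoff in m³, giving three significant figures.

V ≈ 1.73 × 10^6 m³

Direct-runoff ordinates (Q − Q_b): 0.0, 5.0, 17.9, 45.3, 65.5, 51.7, 40.8, 32.3, 25.5, 20.1, 15.9, 0.0 m³/s.
ΣQ_DR = 320.0 m³/s.
With Δt = 1.5 h = 5400 s, V = ΣQ_DR · Δt = 320.0 × 5400 = 1.73 × 10^6 m³.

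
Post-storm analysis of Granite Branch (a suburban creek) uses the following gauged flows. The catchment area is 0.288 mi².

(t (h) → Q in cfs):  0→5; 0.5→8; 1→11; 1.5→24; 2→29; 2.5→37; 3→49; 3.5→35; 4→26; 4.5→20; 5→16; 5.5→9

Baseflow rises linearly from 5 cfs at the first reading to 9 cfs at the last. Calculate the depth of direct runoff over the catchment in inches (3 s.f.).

Direct runoff: 0.00, 2.64, 5.27, 17.91, 22.55, 30.18, 41.82, 27.45, 18.09, 11.73, 7.36, 0.00 cfs; ΣQ_DR = 185.0 cfs.
V = ΣQ_DR · Δt = 185.0 × 1800 s = 3.330 × 10^5 ft³.
Over A = 0.288 mi², depth = V / A = 0.498 in.

d ≈ 0.498 in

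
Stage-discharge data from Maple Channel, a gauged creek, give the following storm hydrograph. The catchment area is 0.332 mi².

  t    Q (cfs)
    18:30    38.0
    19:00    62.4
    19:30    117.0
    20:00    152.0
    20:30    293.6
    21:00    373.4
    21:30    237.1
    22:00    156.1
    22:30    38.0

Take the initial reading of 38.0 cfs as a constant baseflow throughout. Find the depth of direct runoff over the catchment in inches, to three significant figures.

Direct runoff: 0.0, 24.4, 79.0, 114.0, 255.6, 335.4, 199.1, 118.1, 0.0 cfs; ΣQ_DR = 1126 cfs.
V = ΣQ_DR · Δt = 1126 × 1800 s = 2.026 × 10^6 ft³.
Over A = 0.332 mi², depth = V / A = 2.63 in.

d ≈ 2.63 in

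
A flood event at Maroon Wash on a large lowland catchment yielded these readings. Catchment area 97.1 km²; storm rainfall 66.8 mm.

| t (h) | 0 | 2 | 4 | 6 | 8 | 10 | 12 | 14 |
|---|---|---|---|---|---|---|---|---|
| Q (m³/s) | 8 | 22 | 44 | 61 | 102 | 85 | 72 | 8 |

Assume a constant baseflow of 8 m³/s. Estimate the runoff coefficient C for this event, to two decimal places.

ΣQ_DR = 338.0 m³/s; V = ΣQ_DR·Δt = 2.434 × 10^6 m³.
Runoff depth d = V / A = 25.06 mm.
C = d / P = 25.06 / 66.8 = 0.38.

C ≈ 0.38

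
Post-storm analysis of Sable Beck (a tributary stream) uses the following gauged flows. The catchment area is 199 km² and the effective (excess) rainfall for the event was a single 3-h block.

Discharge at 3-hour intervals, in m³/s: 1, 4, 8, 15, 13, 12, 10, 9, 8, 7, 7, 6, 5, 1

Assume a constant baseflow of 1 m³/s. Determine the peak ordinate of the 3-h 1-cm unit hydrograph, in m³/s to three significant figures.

U_p ≈ 28.0 m³/s

Direct runoff: 0.0, 3.0, 7.0, 14.0, 12.0, 11.0, 9.0, 8.0, 7.0, 6.0, 6.0, 5.0, 4.0, 0.0 m³/s; ΣQ_DR = 92.00 m³/s, peak = 14.0 m³/s.
Runoff depth d = ΣQ_DR·Δt / A = 92.00 × 10800 / (199 km²) = 4.993 mm.
The 1-cm UH is the DRH scaled by (10 mm)/d, so U_p = 14.0 × 10/4.993 = 28.0 m³/s.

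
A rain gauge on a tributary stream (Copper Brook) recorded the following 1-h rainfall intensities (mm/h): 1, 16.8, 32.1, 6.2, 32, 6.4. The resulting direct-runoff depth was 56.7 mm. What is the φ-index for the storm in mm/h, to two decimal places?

Only the 3 blocks with intensity above φ contribute runoff: 16.8, 32.1, 32 mm/h.
Σ(I−φ)·Δt = d  ⇒  (16.8+32.1+32 − 3φ)·1 = 56.7
φ = (80.90 − 56.7/1) / 3 = 8.07 mm/h.

φ ≈ 8.07 mm/h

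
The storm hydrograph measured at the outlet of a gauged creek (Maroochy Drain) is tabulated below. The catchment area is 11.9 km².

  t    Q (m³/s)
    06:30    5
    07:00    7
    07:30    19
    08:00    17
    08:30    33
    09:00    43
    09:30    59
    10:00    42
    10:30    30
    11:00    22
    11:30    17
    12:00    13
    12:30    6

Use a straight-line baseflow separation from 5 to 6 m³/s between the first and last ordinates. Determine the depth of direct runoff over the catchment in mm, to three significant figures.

d ≈ 36.5 mm

Direct runoff: 0.00, 1.92, 13.83, 11.75, 27.67, 37.58, 53.50, 36.42, 24.33, 16.25, 11.17, 7.08, 0.00 m³/s; ΣQ_DR = 241.5 m³/s.
V = ΣQ_DR · Δt = 241.5 × 1800 s = 4.347 × 10^5 m³.
Over A = 11.9 km², depth = V / A = 36.5 mm.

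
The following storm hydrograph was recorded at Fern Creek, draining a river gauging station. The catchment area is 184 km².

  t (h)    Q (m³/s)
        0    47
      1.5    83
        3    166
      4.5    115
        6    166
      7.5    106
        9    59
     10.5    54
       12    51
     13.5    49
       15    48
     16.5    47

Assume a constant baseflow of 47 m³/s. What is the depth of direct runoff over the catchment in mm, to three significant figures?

d ≈ 12.5 mm

Direct runoff: 0.0, 36.0, 119.0, 68.0, 119.0, 59.0, 12.0, 7.0, 4.0, 2.0, 1.0, 0.0 m³/s; ΣQ_DR = 427.0 m³/s.
V = ΣQ_DR · Δt = 427.0 × 5400 s = 2.306 × 10^6 m³.
Over A = 184 km², depth = V / A = 12.5 mm.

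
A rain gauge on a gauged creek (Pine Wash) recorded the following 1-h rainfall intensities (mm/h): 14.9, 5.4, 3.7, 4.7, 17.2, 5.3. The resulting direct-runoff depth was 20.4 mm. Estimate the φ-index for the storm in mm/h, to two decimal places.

φ ≈ 5.85 mm/h

Only the 2 blocks with intensity above φ contribute runoff: 14.9, 17.2 mm/h.
Σ(I−φ)·Δt = d  ⇒  (14.9+17.2 − 2φ)·1 = 20.4
φ = (32.10 − 20.4/1) / 2 = 5.85 mm/h.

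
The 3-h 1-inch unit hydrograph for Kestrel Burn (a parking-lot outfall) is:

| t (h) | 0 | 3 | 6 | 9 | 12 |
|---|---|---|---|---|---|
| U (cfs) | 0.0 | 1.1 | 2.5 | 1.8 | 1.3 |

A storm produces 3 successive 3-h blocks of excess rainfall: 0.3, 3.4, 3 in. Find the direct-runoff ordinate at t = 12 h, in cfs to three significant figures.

Q ≈ 14.0 cfs

By discrete convolution, Q_j = Σ (P_i / 1 in) · U_{j−i}.
At t = 12 h (j=4): Q = (0.3/1)·1.3 + (3.4/1)·1.8 + (3/1)·2.5 = 14.0 cfs.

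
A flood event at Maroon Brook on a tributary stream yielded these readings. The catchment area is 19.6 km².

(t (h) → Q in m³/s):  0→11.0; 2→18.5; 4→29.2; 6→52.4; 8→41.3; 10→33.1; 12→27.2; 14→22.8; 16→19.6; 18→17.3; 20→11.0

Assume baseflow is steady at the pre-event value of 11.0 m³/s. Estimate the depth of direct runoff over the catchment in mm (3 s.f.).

d ≈ 59.7 mm

Direct runoff: 0.0, 7.5, 18.2, 41.4, 30.3, 22.1, 16.2, 11.8, 8.6, 6.3, 0.0 m³/s; ΣQ_DR = 162.4 m³/s.
V = ΣQ_DR · Δt = 162.4 × 7200 s = 1.169 × 10^6 m³.
Over A = 19.6 km², depth = V / A = 59.7 mm.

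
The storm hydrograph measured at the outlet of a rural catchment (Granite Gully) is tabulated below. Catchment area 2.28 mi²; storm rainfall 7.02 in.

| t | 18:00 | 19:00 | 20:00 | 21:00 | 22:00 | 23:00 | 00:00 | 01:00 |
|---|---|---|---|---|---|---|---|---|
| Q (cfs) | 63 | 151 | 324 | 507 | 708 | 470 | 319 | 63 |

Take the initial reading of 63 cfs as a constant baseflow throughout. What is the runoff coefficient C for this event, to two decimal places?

C ≈ 0.20

ΣQ_DR = 2101 cfs; V = ΣQ_DR·Δt = 7.564 × 10^6 ft³.
Runoff depth d = V / A = 1.428 in.
C = d / P = 1.428 / 7.02 = 0.20.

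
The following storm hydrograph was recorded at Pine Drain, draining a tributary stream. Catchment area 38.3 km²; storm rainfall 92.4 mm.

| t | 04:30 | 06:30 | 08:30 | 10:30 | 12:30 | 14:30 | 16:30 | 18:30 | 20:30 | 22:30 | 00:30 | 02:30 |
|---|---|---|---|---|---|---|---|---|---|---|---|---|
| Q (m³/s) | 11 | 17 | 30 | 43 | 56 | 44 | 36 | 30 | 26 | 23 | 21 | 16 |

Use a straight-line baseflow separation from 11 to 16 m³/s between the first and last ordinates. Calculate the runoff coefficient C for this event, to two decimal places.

ΣQ_DR = 191.0 m³/s; V = ΣQ_DR·Δt = 1.375 × 10^6 m³.
Runoff depth d = V / A = 35.91 mm.
C = d / P = 35.91 / 92.4 = 0.39.

C ≈ 0.39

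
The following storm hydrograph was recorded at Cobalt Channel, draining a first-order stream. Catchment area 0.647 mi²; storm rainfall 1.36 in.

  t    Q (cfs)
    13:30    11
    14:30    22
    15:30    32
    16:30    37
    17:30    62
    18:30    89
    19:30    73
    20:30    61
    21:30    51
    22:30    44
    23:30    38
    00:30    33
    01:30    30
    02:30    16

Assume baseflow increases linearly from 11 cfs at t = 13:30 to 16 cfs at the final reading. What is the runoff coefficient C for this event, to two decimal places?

ΣQ_DR = 410.0 cfs; V = ΣQ_DR·Δt = 1.476 × 10^6 ft³.
Runoff depth d = V / A = 0.9820 in.
C = d / P = 0.9820 / 1.36 = 0.72.

C ≈ 0.72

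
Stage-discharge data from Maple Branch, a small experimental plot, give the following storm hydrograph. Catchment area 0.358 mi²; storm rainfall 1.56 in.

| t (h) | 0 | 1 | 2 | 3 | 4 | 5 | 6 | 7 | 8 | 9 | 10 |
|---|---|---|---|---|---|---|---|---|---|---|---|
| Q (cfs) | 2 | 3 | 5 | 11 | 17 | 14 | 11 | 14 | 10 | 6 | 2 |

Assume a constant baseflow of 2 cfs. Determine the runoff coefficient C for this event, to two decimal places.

ΣQ_DR = 73.00 cfs; V = ΣQ_DR·Δt = 2.628 × 10^5 ft³.
Runoff depth d = V / A = 0.3160 in.
C = d / P = 0.3160 / 1.56 = 0.20.

C ≈ 0.20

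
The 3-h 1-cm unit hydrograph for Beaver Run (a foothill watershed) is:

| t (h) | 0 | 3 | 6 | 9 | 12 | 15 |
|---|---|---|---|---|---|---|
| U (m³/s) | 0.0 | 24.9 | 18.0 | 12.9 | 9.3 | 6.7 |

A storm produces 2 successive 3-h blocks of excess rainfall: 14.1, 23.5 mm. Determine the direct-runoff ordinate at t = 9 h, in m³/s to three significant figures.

Q ≈ 60.5 m³/s

By discrete convolution, Q_j = Σ (P_i / 10 mm) · U_{j−i}.
At t = 9 h (j=3): Q = (14.1/10)·12.9 + (23.5/10)·18.0 = 60.5 m³/s.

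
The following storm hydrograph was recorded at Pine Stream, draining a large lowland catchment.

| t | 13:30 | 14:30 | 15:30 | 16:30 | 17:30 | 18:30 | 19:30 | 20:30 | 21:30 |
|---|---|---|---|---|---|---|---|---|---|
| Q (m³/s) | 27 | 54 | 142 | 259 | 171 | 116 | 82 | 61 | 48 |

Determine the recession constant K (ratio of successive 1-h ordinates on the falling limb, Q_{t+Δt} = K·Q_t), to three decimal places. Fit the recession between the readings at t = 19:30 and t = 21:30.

Using the recession-limb readings at t = 19:30 and t = 21:30: Q falls from 82 to 48 m³/s over 2 intervals.
K = (Q₂/Q₁)^(1/2) = (48/82)^(1/2) = 0.765.

K ≈ 0.765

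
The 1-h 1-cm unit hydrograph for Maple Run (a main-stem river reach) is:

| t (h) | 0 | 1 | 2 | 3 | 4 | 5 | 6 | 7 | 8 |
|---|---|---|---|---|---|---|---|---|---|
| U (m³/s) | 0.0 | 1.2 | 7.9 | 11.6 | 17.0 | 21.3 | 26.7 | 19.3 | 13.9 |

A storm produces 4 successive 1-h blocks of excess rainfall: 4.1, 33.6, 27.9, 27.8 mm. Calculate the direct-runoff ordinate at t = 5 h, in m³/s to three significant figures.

Q ≈ 120 m³/s

By discrete convolution, Q_j = Σ (P_i / 10 mm) · U_{j−i}.
At t = 5 h (j=5): Q = (4.1/10)·21.3 + (33.6/10)·17.0 + (27.9/10)·11.6 + (27.8/10)·7.9 = 120 m³/s.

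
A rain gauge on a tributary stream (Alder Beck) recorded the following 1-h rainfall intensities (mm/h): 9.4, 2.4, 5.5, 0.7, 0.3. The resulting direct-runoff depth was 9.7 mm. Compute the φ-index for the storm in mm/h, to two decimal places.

φ ≈ 2.60 mm/h

Only the 2 blocks with intensity above φ contribute runoff: 9.4, 5.5 mm/h.
Σ(I−φ)·Δt = d  ⇒  (9.4+5.5 − 2φ)·1 = 9.7
φ = (14.90 − 9.7/1) / 2 = 2.60 mm/h.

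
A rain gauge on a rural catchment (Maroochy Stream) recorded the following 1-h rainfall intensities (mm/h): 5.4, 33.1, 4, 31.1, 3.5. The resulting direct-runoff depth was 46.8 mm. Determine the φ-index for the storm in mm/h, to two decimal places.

Only the 2 blocks with intensity above φ contribute runoff: 33.1, 31.1 mm/h.
Σ(I−φ)·Δt = d  ⇒  (33.1+31.1 − 2φ)·1 = 46.8
φ = (64.20 − 46.8/1) / 2 = 8.70 mm/h.

φ ≈ 8.70 mm/h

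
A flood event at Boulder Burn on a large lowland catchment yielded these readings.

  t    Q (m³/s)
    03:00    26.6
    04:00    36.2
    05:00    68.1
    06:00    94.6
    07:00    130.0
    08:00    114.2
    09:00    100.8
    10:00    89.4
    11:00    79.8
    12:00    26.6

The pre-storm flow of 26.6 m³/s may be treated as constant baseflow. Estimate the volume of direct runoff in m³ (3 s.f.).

V ≈ 1.80 × 10^6 m³

Direct-runoff ordinates (Q − Q_b): 0.0, 9.6, 41.5, 68.0, 103.4, 87.6, 74.2, 62.8, 53.2, 0.0 m³/s.
ΣQ_DR = 500.3 m³/s.
With Δt = 1 h = 3600 s, V = ΣQ_DR · Δt = 500.3 × 3600 = 1.80 × 10^6 m³.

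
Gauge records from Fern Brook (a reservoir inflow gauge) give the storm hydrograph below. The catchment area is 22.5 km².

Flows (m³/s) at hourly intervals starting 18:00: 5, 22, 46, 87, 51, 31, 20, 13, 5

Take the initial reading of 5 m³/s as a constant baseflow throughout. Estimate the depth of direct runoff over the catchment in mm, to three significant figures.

d ≈ 37.6 mm

Direct runoff: 0.0, 17.0, 41.0, 82.0, 46.0, 26.0, 15.0, 8.0, 0.0 m³/s; ΣQ_DR = 235.0 m³/s.
V = ΣQ_DR · Δt = 235.0 × 3600 s = 8.460 × 10^5 m³.
Over A = 22.5 km², depth = V / A = 37.6 mm.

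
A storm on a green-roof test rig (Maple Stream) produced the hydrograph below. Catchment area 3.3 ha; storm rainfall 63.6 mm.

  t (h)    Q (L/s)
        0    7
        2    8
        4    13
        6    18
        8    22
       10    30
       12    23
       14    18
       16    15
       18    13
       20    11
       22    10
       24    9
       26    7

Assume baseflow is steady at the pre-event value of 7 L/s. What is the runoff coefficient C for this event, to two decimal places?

ΣQ_DR = 106.0 L/s; V = ΣQ_DR·Δt = 7.632 × 10^5 L.
Runoff depth d = V / A = 23.13 mm.
C = d / P = 23.13 / 63.6 = 0.36.

C ≈ 0.36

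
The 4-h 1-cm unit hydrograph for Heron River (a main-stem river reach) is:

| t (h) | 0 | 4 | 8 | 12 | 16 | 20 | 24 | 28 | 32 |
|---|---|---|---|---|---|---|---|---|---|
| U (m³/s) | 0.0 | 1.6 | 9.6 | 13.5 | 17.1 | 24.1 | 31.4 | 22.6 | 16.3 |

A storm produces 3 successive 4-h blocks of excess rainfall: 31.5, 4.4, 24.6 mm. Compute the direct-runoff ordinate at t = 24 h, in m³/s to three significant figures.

Q ≈ 152 m³/s

By discrete convolution, Q_j = Σ (P_i / 10 mm) · U_{j−i}.
At t = 24 h (j=6): Q = (31.5/10)·31.4 + (4.4/10)·24.1 + (24.6/10)·17.1 = 152 m³/s.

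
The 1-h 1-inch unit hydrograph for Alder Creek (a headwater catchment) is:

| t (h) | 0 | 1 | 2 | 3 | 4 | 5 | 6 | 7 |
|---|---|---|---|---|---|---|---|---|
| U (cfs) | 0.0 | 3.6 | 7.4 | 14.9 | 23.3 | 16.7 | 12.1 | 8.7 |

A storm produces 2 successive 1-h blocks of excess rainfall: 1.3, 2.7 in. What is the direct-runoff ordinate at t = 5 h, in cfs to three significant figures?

By discrete convolution, Q_j = Σ (P_i / 1 in) · U_{j−i}.
At t = 5 h (j=5): Q = (1.3/1)·16.7 + (2.7/1)·23.3 = 84.6 cfs.

Q ≈ 84.6 cfs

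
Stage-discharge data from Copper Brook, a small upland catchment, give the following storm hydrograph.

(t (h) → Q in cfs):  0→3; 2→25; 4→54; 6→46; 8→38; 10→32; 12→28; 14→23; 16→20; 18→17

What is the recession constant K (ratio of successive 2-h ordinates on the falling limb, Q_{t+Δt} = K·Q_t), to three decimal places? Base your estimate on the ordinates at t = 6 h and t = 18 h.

Using the recession-limb readings at t = 6 h and t = 18 h: Q falls from 46 to 17 cfs over 6 intervals.
K = (Q₂/Q₁)^(1/6) = (17/46)^(1/6) = 0.847.

K ≈ 0.847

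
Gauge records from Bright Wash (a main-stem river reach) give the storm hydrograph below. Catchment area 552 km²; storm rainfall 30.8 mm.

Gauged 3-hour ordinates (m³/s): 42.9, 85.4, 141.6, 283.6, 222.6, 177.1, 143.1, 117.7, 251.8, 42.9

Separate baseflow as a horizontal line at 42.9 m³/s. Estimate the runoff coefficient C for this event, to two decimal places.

C ≈ 0.69

ΣQ_DR = 1080 m³/s; V = ΣQ_DR·Δt = 1.166 × 10^7 m³.
Runoff depth d = V / A = 21.12 mm.
C = d / P = 21.12 / 30.8 = 0.69.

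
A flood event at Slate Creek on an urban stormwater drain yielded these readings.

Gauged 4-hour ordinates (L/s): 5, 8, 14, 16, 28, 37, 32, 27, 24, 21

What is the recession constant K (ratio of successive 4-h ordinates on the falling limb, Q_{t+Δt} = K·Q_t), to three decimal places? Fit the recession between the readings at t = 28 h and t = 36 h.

K ≈ 0.882

Using the recession-limb readings at t = 28 h and t = 36 h: Q falls from 27 to 21 L/s over 2 intervals.
K = (Q₂/Q₁)^(1/2) = (21/27)^(1/2) = 0.882.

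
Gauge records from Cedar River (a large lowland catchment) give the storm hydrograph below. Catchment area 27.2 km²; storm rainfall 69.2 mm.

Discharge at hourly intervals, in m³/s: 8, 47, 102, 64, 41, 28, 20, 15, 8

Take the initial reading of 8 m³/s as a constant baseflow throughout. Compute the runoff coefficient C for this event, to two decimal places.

C ≈ 0.50

ΣQ_DR = 261.0 m³/s; V = ΣQ_DR·Δt = 9.396 × 10^5 m³.
Runoff depth d = V / A = 34.54 mm.
C = d / P = 34.54 / 69.2 = 0.50.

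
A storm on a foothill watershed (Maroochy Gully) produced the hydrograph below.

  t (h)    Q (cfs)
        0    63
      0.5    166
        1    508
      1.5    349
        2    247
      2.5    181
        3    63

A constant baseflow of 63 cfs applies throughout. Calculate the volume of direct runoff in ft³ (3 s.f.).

V ≈ 2.04 × 10^6 ft³

Direct-runoff ordinates (Q − Q_b): 0.0, 103.0, 445.0, 286.0, 184.0, 118.0, 0.0 cfs.
ΣQ_DR = 1136 cfs.
With Δt = 0.5 h = 1800 s, V = ΣQ_DR · Δt = 1136 × 1800 = 2.04 × 10^6 ft³.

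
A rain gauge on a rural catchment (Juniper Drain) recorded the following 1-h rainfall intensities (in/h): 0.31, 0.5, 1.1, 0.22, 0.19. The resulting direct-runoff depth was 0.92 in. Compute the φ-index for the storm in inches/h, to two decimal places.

Only the 2 blocks with intensity above φ contribute runoff: 0.5, 1.1 in/h.
Σ(I−φ)·Δt = d  ⇒  (0.5+1.1 − 2φ)·1 = 0.92
φ = (1.600 − 0.92/1) / 2 = 0.34 in/h.

φ ≈ 0.34 in/h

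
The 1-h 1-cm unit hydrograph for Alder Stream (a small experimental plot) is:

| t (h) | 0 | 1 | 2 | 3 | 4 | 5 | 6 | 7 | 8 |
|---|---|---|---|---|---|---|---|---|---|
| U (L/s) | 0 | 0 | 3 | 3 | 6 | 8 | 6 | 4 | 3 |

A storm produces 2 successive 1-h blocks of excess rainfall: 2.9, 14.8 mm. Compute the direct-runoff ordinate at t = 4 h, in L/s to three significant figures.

Q ≈ 6.18 L/s

By discrete convolution, Q_j = Σ (P_i / 10 mm) · U_{j−i}.
At t = 4 h (j=4): Q = (2.9/10)·6 + (14.8/10)·3 = 6.18 L/s.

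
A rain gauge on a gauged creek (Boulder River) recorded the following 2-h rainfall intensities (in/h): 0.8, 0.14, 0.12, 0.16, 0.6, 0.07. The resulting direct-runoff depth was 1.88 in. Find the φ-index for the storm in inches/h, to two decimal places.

φ ≈ 0.23 in/h

Only the 2 blocks with intensity above φ contribute runoff: 0.8, 0.6 in/h.
Σ(I−φ)·Δt = d  ⇒  (0.8+0.6 − 2φ)·2 = 1.88
φ = (1.400 − 1.88/2) / 2 = 0.23 in/h.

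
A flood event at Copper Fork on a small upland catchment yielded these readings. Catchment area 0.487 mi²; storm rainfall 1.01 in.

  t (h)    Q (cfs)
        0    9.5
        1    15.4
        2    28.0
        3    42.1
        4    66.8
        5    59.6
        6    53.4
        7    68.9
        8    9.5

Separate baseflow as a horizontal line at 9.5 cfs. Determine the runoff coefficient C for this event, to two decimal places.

C ≈ 0.84

ΣQ_DR = 267.7 cfs; V = ΣQ_DR·Δt = 9.637 × 10^5 ft³.
Runoff depth d = V / A = 0.8518 in.
C = d / P = 0.8518 / 1.01 = 0.84.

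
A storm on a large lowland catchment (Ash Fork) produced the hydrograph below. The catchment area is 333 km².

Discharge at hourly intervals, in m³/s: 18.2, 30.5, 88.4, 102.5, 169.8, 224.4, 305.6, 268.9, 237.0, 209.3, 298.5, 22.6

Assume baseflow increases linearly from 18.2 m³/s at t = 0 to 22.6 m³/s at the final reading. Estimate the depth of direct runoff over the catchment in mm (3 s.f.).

Direct runoff: 0.00, 11.90, 69.40, 83.10, 150.00, 204.20, 285.00, 247.90, 215.60, 187.50, 276.30, 0.00 m³/s; ΣQ_DR = 1731 m³/s.
V = ΣQ_DR · Δt = 1731 × 3600 s = 6.231 × 10^6 m³.
Over A = 333 km², depth = V / A = 18.7 mm.

d ≈ 18.7 mm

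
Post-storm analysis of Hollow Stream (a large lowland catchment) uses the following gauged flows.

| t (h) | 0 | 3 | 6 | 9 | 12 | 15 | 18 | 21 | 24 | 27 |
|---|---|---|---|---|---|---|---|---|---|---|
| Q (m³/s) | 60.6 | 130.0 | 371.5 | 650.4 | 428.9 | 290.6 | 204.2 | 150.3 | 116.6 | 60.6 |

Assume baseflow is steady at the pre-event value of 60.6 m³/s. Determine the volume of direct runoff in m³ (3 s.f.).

V ≈ 2.01 × 10^7 m³

Direct-runoff ordinates (Q − Q_b): 0.0, 69.4, 310.9, 589.8, 368.3, 230.0, 143.6, 89.7, 56.0, 0.0 m³/s.
ΣQ_DR = 1858 m³/s.
With Δt = 3 h = 10800 s, V = ΣQ_DR · Δt = 1858 × 10800 = 2.01 × 10^7 m³.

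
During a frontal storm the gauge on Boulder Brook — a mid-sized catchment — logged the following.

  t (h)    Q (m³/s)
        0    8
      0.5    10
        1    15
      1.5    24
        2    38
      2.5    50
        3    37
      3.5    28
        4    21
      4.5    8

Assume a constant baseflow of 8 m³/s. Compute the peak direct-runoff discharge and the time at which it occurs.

Subtracting baseflow gives direct-runoff ordinates: 0.0, 2.0, 7.0, 16.0, 30.0, 42.0, 29.0, 20.0, 13.0, 0.0 m³/s.
The maximum is 42.0 m³/s, occurring at the reading for t = 2.5 h.

Q_p = 42.0 m³/s at t = 2.5 h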